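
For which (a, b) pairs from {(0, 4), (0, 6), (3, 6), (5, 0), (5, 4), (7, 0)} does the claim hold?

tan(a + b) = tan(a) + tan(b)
Testing each pair:
(0, 4): LHS = tan(4) ≈ 1.158, RHS = tan(4) ≈ 1.158 → holds
(0, 6): LHS = tan(6) ≈ -0.291, RHS = tan(6) ≈ -0.291 → holds
(3, 6): LHS = tan(9) ≈ -0.4523, RHS = tan(6) + tan(3) ≈ -0.4336 → fails
(5, 0): LHS = tan(5) ≈ -3.381, RHS = tan(5) ≈ -3.381 → holds
(5, 4): LHS = tan(9) ≈ -0.4523, RHS = tan(5) + tan(4) ≈ -2.223 → fails
(7, 0): LHS = tan(7) ≈ 0.8714, RHS = tan(7) ≈ 0.8714 → holds

4 of 6 pairs satisfy the claim.

Answer: (0, 4), (0, 6), (5, 0), (7, 0)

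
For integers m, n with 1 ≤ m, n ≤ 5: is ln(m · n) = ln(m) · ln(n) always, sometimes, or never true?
Sometimes true

It holds at (m, n) = (1, 1) (both sides equal 0), but fails at (m, n) = (3, 4) (LHS = ln(12) ≈ 2.485, RHS = ln(3)·ln(4) ≈ 1.523).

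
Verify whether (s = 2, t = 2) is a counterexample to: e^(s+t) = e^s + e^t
Substituting s = 2, t = 2:
LHS = e^(2+2) = e^4 ≈ 54.6
RHS = e^2 + e^2 = 2·e^2 ≈ 14.78

Since LHS ≠ RHS, this pair disproves the claim.

Answer: Yes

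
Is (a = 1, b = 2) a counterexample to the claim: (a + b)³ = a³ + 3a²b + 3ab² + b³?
Substituting a = 1, b = 2:
LHS = (1 + 2)³ = 27
RHS = 1³ + 3·1²·2 + 3·1·2² + 2³ = 27

The sides agree, so this pair does not disprove the claim.

Answer: No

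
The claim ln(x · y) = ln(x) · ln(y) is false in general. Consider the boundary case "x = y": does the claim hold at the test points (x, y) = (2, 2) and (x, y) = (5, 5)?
At (2, 2): LHS = ln(4) ≈ 1.386 ≠ RHS = ln(2)² ≈ 0.4805
At (5, 5): LHS = ln(25) ≈ 3.219 ≠ RHS = ln(5)² ≈ 2.59

Answer: No, fails at both test points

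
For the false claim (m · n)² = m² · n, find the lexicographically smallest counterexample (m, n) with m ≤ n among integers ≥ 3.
Substituting (3, 3) into the claim:
LHS = (3 · 3)² = 81
RHS = 3² · 3 = 27

Since LHS ≠ RHS, this pair disproves the claim, and no lexicographically smaller pair (m ≤ n, integers ≥ 3) does.

For instance (6, 10) is also a counterexample (LHS = 3600, RHS = 360), but it's lexicographically larger.

Answer: (m, n) = (3, 3)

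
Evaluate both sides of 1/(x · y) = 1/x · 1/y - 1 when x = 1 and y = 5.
LHS = 1/(1 · 5) = 1/5
RHS = 1/1 · 1/5 - 1 = -4/5

LHS ≠ RHS, so the equation does not hold here.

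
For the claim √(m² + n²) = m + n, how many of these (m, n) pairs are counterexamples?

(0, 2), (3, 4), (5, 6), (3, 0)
Testing each pair:
(0, 2): LHS = 2, RHS = 2 → satisfies claim
(3, 4): LHS = 5, RHS = 7 → counterexample
(5, 6): LHS = √(61) ≈ 7.81, RHS = 11 → counterexample
(3, 0): LHS = 3, RHS = 3 → satisfies claim

That makes 2 counterexamples.

Answer: 2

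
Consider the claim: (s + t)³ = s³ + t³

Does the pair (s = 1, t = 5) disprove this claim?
Substituting s = 1, t = 5:
LHS = (1 + 5)³ = 216
RHS = 1³ + 5³ = 126

Since LHS ≠ RHS, this pair disproves the claim.

Answer: Yes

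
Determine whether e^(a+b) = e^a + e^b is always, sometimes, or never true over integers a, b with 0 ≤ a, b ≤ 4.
Never true

The claim fails for every pair in the range. For instance at (a, b) = (0, 4): LHS = e^4 ≈ 54.6, RHS = 1 + e^4 ≈ 55.6.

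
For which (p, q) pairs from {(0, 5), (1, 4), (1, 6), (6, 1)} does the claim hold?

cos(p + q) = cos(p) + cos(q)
Testing each pair:
(0, 5): LHS = cos(5) ≈ 0.2837, RHS = cos(5) + 1 ≈ 1.284 → fails
(1, 4): LHS = cos(5) ≈ 0.2837, RHS = cos(4) + cos(1) ≈ -0.1133 → fails
(1, 6): LHS = cos(7) ≈ 0.7539, RHS = cos(1) + cos(6) ≈ 1.5 → fails
(6, 1): LHS = cos(7) ≈ 0.7539, RHS = cos(1) + cos(6) ≈ 1.5 → fails

No pair satisfies the claim.

Answer: None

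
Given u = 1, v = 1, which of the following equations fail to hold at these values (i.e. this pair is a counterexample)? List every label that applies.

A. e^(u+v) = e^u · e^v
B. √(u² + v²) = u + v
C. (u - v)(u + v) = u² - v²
Evaluating each claim at the given values:
A. LHS = e^2 ≈ 7.389, RHS = e^2 ≈ 7.389 → holds here (LHS = RHS)
B. LHS = √(2) ≈ 1.414, RHS = 2 → fails here (LHS ≠ RHS)
C. LHS = 0, RHS = 0 → holds here (LHS = RHS)

Answer: B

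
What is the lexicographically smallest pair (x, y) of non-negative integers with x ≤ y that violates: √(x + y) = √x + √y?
At (0, 2): both sides equal √(2) ≈ 1.414, so it holds there.
At (0, 3): both sides equal √(3) ≈ 1.732, so it holds there.

Substituting (1, 1) into the claim:
LHS = √(1 + 1) = √(2) ≈ 1.414
RHS = √1 + √1 = 2

Since LHS ≠ RHS, this pair disproves the claim, and no lexicographically smaller pair (x ≤ y, non-negative integers) does.

For instance (3, 7) is also a counterexample (LHS = √(10) ≈ 3.162, RHS = √(3) + √(7) ≈ 4.378), but it's lexicographically larger.

Answer: (x, y) = (1, 1)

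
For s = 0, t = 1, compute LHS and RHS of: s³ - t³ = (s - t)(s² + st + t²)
LHS = 0³ - 1³ = -1
RHS = (0 - 1)(0² + 0·1 + 1²) = -1

LHS = RHS: the two sides agree.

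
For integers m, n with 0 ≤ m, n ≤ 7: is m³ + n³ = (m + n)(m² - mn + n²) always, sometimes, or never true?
The identity holds for every pair in the range. For instance at (m, n) = (1, 4): both sides equal 65.

Answer: Always true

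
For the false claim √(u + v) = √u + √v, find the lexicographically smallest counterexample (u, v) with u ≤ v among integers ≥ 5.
Substituting (5, 5) into the claim:
LHS = √(5 + 5) = √(10) ≈ 3.162
RHS = √5 + √5 = 2·√(5) ≈ 4.472

Since LHS ≠ RHS, this pair disproves the claim, and no lexicographically smaller pair (u ≤ v, integers ≥ 5) does.

For instance (8, 10) is also a counterexample (LHS = 3·√(2) ≈ 4.243, RHS = 2·√(2) + √(10) ≈ 5.991), but it's lexicographically larger.

Answer: (u, v) = (5, 5)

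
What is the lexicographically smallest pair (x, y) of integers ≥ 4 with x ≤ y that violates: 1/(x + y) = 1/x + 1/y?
(x, y) = (4, 4)

Substituting (4, 4) into the claim:
LHS = 1/(4 + 4) = 1/8
RHS = 1/4 + 1/4 = 1/2

Since LHS ≠ RHS, this pair disproves the claim, and no lexicographically smaller pair (x ≤ y, integers ≥ 4) does.

For instance (8, 9) is also a counterexample (LHS = 1/17, RHS = 17/72), but it's lexicographically larger.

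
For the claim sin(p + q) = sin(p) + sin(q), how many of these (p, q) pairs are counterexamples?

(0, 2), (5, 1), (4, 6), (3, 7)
Testing each pair:
(0, 2): LHS = sin(2) ≈ 0.9093, RHS = sin(2) ≈ 0.9093 → satisfies claim
(5, 1): LHS = sin(6) ≈ -0.2794, RHS = sin(5) + sin(1) ≈ -0.1175 → counterexample
(4, 6): LHS = sin(10) ≈ -0.544, RHS = sin(4) + sin(6) ≈ -1.036 → counterexample
(3, 7): LHS = sin(10) ≈ -0.544, RHS = sin(3) + sin(7) ≈ 0.7981 → counterexample

That makes 3 counterexamples.

Answer: 3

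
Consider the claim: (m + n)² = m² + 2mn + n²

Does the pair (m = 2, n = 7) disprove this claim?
Substituting m = 2, n = 7:
LHS = (2 + 7)² = 81
RHS = 2² + 2·2·7 + 7² = 81

The sides agree, so this pair does not disprove the claim.

Answer: No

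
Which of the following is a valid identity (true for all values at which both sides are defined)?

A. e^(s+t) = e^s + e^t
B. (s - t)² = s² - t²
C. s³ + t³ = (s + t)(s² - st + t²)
C

A: fails at (3, 5) — LHS = e^8 ≈ 2981, RHS = e^3 + e^5 ≈ 168.5.
B: fails at (3, 5) — LHS = 4, RHS = -16.
C: holds — e.g. at (1, 2), both sides equal 9.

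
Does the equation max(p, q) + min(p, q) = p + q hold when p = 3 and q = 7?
Substituting p = 3, q = 7:

LHS = max(3, 7) + min(3, 7) = 10
RHS = 3 + 7 = 10

LHS = RHS, so the equation holds at this point.

Answer: Holds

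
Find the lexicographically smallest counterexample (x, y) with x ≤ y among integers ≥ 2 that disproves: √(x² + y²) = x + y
Substituting (2, 2) into the claim:
LHS = √(2² + 2²) = 2·√(2) ≈ 2.828
RHS = 2 + 2 = 4

Since LHS ≠ RHS, this pair disproves the claim, and no lexicographically smaller pair (x ≤ y, integers ≥ 2) does.

For instance (5, 9) is also a counterexample (LHS = √(106) ≈ 10.3, RHS = 14), but it's lexicographically larger.

Answer: (x, y) = (2, 2)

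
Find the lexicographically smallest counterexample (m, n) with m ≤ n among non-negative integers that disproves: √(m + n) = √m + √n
At (0, 0): both sides equal 0, so it holds there.

Substituting (1, 1) into the claim:
LHS = √(1 + 1) = √(2) ≈ 1.414
RHS = √1 + √1 = 2

Since LHS ≠ RHS, this pair disproves the claim, and no lexicographically smaller pair (m ≤ n, non-negative integers) does.

For instance (2, 7) is also a counterexample (LHS = 3, RHS = √(2) + √(7) ≈ 4.06), but it's lexicographically larger.

Answer: (m, n) = (1, 1)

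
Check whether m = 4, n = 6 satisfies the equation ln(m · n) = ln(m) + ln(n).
Substituting m = 4, n = 6:

LHS = ln(4 · 6) = ln(24) ≈ 3.178
RHS = ln(4) + ln(6) ≈ 3.178

LHS = RHS, so the equation holds at this point.

Answer: Holds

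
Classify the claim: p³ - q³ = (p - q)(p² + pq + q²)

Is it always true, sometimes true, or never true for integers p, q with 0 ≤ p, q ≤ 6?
Always true

The identity holds for every pair in the range. For instance at (p, q) = (6, 2): both sides equal 208.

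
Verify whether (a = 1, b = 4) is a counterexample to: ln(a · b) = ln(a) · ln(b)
Yes

Substituting a = 1, b = 4:
LHS = ln(1 · 4) = ln(4) ≈ 1.386
RHS = ln(1) · ln(4) = 0

Since LHS ≠ RHS, this pair disproves the claim.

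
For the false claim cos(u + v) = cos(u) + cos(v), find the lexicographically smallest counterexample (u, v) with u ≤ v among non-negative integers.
Substituting (0, 0) into the claim:
LHS = cos(0 + 0) = 1
RHS = cos(0) + cos(0) = 2

Since LHS ≠ RHS, this pair disproves the claim, and no lexicographically smaller pair (u ≤ v, non-negative integers) does.

For instance (1, 2) is also a counterexample (LHS = cos(3) ≈ -0.99, RHS = cos(2) + cos(1) ≈ 0.1242), but it's lexicographically larger.

Answer: (u, v) = (0, 0)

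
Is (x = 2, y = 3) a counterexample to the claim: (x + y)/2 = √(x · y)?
Yes

Substituting x = 2, y = 3:
LHS = (2 + 3)/2 = 5/2
RHS = √(2 · 3) = √(6) ≈ 2.449

Since LHS ≠ RHS, this pair disproves the claim.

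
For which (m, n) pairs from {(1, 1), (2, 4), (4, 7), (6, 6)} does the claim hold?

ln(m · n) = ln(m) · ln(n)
Testing each pair:
(1, 1): LHS = 0, RHS = 0 → holds
(2, 4): LHS = ln(8) ≈ 2.079, RHS = ln(2)·ln(4) ≈ 0.9609 → fails
(4, 7): LHS = ln(28) ≈ 3.332, RHS = ln(4)·ln(7) ≈ 2.698 → fails
(6, 6): LHS = ln(36) ≈ 3.584, RHS = ln(6)² ≈ 3.21 → fails

1 of 4 pairs satisfies the claim.

Answer: (1, 1)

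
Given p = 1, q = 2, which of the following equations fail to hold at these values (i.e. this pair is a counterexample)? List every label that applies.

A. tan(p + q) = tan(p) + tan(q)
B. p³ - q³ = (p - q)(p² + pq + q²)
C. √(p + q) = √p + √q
A, C

Evaluating each claim at the given values:
A. LHS = tan(3) ≈ -0.1425, RHS = tan(2) + tan(1) ≈ -0.6276 → fails here (LHS ≠ RHS)
B. LHS = -7, RHS = -7 → holds here (LHS = RHS)
C. LHS = √(3) ≈ 1.732, RHS = 1 + √(2) ≈ 2.414 → fails here (LHS ≠ RHS)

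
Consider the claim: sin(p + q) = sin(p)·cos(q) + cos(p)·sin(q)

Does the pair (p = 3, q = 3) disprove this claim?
No

Substituting p = 3, q = 3:
LHS = sin(3 + 3) = sin(6) ≈ -0.2794
RHS = sin(3)·cos(3) + cos(3)·sin(3) = 2·sin(3)·cos(3) ≈ -0.2794

The sides agree, so this pair does not disprove the claim.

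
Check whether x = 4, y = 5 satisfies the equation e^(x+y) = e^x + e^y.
Fails

Substituting x = 4, y = 5:

LHS = e^(4+5) = e^9 ≈ 8103
RHS = e^4 + e^5 ≈ 203

LHS ≠ RHS, so the equation does not hold at this point.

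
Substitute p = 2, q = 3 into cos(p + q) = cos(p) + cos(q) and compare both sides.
LHS = cos(2 + 3) = cos(5) ≈ 0.2837
RHS = cos(2) + cos(3) ≈ -1.406

LHS ≠ RHS (they differ by about 1.69), so the equation does not hold here.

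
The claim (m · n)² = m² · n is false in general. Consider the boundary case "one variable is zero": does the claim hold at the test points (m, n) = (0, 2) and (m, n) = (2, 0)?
Yes, holds at both test points

At (0, 2): LHS = 0, RHS = 0 → equal
At (2, 0): LHS = 0, RHS = 0 → equal

So the claim does hold at both of these boundary points, even though it is not an identity.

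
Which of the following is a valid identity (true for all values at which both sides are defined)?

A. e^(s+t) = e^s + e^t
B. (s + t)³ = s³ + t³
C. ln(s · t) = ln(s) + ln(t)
A: fails at (0, 1) — LHS = e ≈ 2.718, RHS = 1 + e ≈ 3.718.
B: fails at (3, 5) — LHS = 512, RHS = 152.
C: holds — e.g. at (3, 4), both sides equal ln(12) ≈ 2.485.

Answer: C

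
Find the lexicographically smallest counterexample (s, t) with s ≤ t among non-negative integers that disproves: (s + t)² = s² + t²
At (0, 1): both sides equal 1, so it holds there.

Substituting (1, 1) into the claim:
LHS = (1 + 1)² = 4
RHS = 1² + 1² = 2

Since LHS ≠ RHS, this pair disproves the claim, and no lexicographically smaller pair (s ≤ t, non-negative integers) does.

For instance (2, 5) is also a counterexample (LHS = 49, RHS = 29), but it's lexicographically larger.

Answer: (s, t) = (1, 1)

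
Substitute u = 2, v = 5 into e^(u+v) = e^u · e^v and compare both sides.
LHS = e^(2+5) = e^7 ≈ 1097
RHS = e^2 · e^5 = e^7 ≈ 1097

LHS = RHS: the two sides agree.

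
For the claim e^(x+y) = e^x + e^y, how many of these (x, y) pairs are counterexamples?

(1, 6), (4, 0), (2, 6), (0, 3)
4

Testing each pair:
(1, 6): LHS = e^7 ≈ 1097, RHS = e + e^6 ≈ 406.1 → counterexample
(4, 0): LHS = e^4 ≈ 54.6, RHS = 1 + e^4 ≈ 55.6 → counterexample
(2, 6): LHS = e^8 ≈ 2981, RHS = e^2 + e^6 ≈ 410.8 → counterexample
(0, 3): LHS = e^3 ≈ 20.09, RHS = 1 + e^3 ≈ 21.09 → counterexample

That makes 4 counterexamples.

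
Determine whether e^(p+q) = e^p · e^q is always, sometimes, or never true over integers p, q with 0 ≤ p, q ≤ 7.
The identity holds for every pair in the range. For instance at (p, q) = (2, 1): both sides equal e^3 ≈ 20.09.

Answer: Always true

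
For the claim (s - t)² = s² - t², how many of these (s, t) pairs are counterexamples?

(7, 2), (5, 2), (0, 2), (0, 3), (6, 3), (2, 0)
Testing each pair:
(7, 2): LHS = 25, RHS = 45 → counterexample
(5, 2): LHS = 9, RHS = 21 → counterexample
(0, 2): LHS = 4, RHS = -4 → counterexample
(0, 3): LHS = 9, RHS = -9 → counterexample
(6, 3): LHS = 9, RHS = 27 → counterexample
(2, 0): LHS = 4, RHS = 4 → satisfies claim

That makes 5 counterexamples.

Answer: 5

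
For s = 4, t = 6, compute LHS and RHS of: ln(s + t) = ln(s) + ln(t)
LHS = ln(4 + 6) = ln(10) ≈ 2.303
RHS = ln(4) + ln(6) ≈ 3.178

LHS ≠ RHS (they differ by about 0.8755), so the equation does not hold here.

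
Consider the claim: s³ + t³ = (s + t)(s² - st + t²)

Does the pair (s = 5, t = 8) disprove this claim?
Substituting s = 5, t = 8:
LHS = 5³ + 8³ = 637
RHS = (5 + 8)(5² - 5·8 + 8²) = 637

The sides agree, so this pair does not disprove the claim.

Answer: No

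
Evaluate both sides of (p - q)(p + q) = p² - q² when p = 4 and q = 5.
LHS = (4 - 5)(4 + 5) = -9
RHS = 4² - 5² = -9

LHS = RHS: the two sides agree.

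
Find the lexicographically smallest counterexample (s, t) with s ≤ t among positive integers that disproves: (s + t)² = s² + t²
Substituting (1, 1) into the claim:
LHS = (1 + 1)² = 4
RHS = 1² + 1² = 2

Since LHS ≠ RHS, this pair disproves the claim, and no lexicographically smaller pair (s ≤ t, positive integers) does.

For instance (3, 3) is also a counterexample (LHS = 36, RHS = 18), but it's lexicographically larger.

Answer: (s, t) = (1, 1)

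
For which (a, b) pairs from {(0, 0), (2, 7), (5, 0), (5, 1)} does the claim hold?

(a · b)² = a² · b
(0, 0), (5, 0), (5, 1)

Testing each pair:
(0, 0): LHS = 0, RHS = 0 → holds
(2, 7): LHS = 196, RHS = 28 → fails
(5, 0): LHS = 0, RHS = 0 → holds
(5, 1): LHS = 25, RHS = 25 → holds

3 of 4 pairs satisfy the claim.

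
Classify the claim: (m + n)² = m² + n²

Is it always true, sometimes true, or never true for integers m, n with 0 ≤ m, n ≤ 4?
Sometimes true

It holds at (m, n) = (0, 0) (both sides equal 0), but fails at (m, n) = (1, 4) (LHS = 25, RHS = 17).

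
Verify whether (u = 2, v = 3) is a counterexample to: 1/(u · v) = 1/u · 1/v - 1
Yes

Substituting u = 2, v = 3:
LHS = 1/(2 · 3) = 1/6
RHS = 1/2 · 1/3 - 1 = -5/6

Since LHS ≠ RHS, this pair disproves the claim.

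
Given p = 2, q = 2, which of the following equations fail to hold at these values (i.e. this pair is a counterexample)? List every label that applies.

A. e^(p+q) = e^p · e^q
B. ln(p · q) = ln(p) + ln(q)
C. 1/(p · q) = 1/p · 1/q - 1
C

Evaluating each claim at the given values:
A. LHS = e^4 ≈ 54.6, RHS = e^4 ≈ 54.6 → holds here (LHS = RHS)
B. LHS = ln(4) ≈ 1.386, RHS = 2·ln(2) ≈ 1.386 → holds here (LHS = RHS)
C. LHS = 1/4, RHS = -3/4 → fails here (LHS ≠ RHS)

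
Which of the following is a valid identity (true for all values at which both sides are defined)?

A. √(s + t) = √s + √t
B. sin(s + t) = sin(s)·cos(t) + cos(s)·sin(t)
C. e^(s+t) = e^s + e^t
B

A: fails at (2, 2) — LHS = 2, RHS = 2·√(2) ≈ 2.828.
B: holds — e.g. at (1, 3), both sides equal sin(4) ≈ -0.7568.
C: fails at (3, 3) — LHS = e^6 ≈ 403.4, RHS = 2·e^3 ≈ 40.17.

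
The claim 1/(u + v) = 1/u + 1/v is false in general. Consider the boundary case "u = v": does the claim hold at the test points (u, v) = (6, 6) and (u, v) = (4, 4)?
No, fails at both test points

At (6, 6): LHS = 1/12 ≠ RHS = 1/3
At (4, 4): LHS = 1/8 ≠ RHS = 1/2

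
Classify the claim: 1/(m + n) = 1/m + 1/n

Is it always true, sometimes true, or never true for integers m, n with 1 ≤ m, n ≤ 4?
The claim fails for every pair in the range. For instance at (m, n) = (2, 2): LHS = 1/4, RHS = 1.

Answer: Never true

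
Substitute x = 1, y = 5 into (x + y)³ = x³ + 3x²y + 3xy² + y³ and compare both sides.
LHS = (1 + 5)³ = 216
RHS = 1³ + 3·1²·5 + 3·1·5² + 5³ = 216

LHS = RHS: the two sides agree.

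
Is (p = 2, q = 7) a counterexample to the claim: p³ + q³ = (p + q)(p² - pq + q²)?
No

Substituting p = 2, q = 7:
LHS = 2³ + 7³ = 351
RHS = (2 + 7)(2² - 2·7 + 7²) = 351

The sides agree, so this pair does not disprove the claim.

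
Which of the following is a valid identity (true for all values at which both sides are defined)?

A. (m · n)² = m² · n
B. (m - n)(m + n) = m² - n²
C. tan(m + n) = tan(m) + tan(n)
A: fails at (2, 5) — LHS = 100, RHS = 20.
B: holds — e.g. at (1, 2), both sides equal -3.
C: fails at (3, 5) — LHS = tan(8) ≈ -6.8, RHS = tan(5) + tan(3) ≈ -3.523.

Answer: B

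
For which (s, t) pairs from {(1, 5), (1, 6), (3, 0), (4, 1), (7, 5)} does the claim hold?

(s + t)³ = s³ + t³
(3, 0)

Testing each pair:
(1, 5): LHS = 216, RHS = 126 → fails
(1, 6): LHS = 343, RHS = 217 → fails
(3, 0): LHS = 27, RHS = 27 → holds
(4, 1): LHS = 125, RHS = 65 → fails
(7, 5): LHS = 1728, RHS = 468 → fails

1 of 5 pairs satisfies the claim.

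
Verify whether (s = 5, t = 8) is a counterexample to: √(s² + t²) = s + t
Substituting s = 5, t = 8:
LHS = √(5² + 8²) = √(89) ≈ 9.434
RHS = 5 + 8 = 13

Since LHS ≠ RHS, this pair disproves the claim.

Answer: Yes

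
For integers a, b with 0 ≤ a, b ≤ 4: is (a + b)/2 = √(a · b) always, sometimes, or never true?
Sometimes true

It holds at (a, b) = (0, 0) (both sides equal 0), but fails at (a, b) = (3, 4) (LHS = 7/2, RHS = 2·√(3) ≈ 3.464).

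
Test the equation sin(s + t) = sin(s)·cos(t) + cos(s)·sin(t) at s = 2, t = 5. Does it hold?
Substituting s = 2, t = 5:

LHS = sin(2 + 5) = sin(7) ≈ 0.657
RHS = sin(2)·cos(5) + cos(2)·sin(5) = sin(2)·cos(5) + sin(5)·cos(2) ≈ 0.657

LHS = RHS, so the equation holds at this point.

Answer: Holds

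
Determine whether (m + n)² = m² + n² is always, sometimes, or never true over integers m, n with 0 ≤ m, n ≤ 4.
Sometimes true

It holds at (m, n) = (0, 1) (both sides equal 1), but fails at (m, n) = (1, 2) (LHS = 9, RHS = 5).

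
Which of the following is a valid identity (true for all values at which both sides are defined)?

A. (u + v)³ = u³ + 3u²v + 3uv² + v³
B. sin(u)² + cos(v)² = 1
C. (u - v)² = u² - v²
A: holds — e.g. at (5, 8), both sides equal 2197.
B: fails at (2, 7) — LHS = cos(7)² + sin(2)² ≈ 1.395, RHS = 1.
C: fails at (1, 4) — LHS = 9, RHS = -15.

Answer: A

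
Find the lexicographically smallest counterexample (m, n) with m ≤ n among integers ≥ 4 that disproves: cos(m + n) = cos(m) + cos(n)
Substituting (4, 4) into the claim:
LHS = cos(4 + 4) = cos(8) ≈ -0.1455
RHS = cos(4) + cos(4) = 2·cos(4) ≈ -1.307

Since LHS ≠ RHS, this pair disproves the claim, and no lexicographically smaller pair (m ≤ n, integers ≥ 4) does.

For instance (7, 10) is also a counterexample (LHS = cos(17) ≈ -0.2752, RHS = cos(10) + cos(7) ≈ -0.08517), but it's lexicographically larger.

Answer: (m, n) = (4, 4)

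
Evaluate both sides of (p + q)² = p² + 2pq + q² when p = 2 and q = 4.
LHS = (2 + 4)² = 36
RHS = 2² + 2·2·4 + 4² = 36

LHS = RHS: the two sides agree.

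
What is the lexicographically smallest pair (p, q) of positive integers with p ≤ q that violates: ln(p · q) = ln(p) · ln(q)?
(p, q) = (1, 2)

At (1, 1): both sides equal 0, so it holds there.

Substituting (1, 2) into the claim:
LHS = ln(1 · 2) = ln(2) ≈ 0.6931
RHS = ln(1) · ln(2) = 0

Since LHS ≠ RHS, this pair disproves the claim, and no lexicographically smaller pair (p ≤ q, positive integers) does.

For instance (1, 5) is also a counterexample (LHS = ln(5) ≈ 1.609, RHS = 0), but it's lexicographically larger.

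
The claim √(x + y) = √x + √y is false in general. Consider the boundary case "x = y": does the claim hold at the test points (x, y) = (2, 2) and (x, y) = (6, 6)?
No, fails at both test points

At (2, 2): LHS = 2 ≠ RHS = 2·√(2) ≈ 2.828
At (6, 6): LHS = 2·√(3) ≈ 3.464 ≠ RHS = 2·√(6) ≈ 4.899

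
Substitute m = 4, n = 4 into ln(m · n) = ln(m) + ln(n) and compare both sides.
LHS = ln(4 · 4) = ln(16) ≈ 2.773
RHS = ln(4) + ln(4) = 2·ln(4) ≈ 2.773

LHS = RHS: the two sides agree.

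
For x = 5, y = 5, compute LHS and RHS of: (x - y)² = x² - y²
LHS = (5 - 5)² = 0
RHS = 5² - 5² = 0

LHS = RHS: the two sides agree.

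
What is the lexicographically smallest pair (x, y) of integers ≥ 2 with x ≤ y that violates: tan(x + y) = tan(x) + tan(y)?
(x, y) = (2, 2)

Substituting (2, 2) into the claim:
LHS = tan(2 + 2) = tan(4) ≈ 1.158
RHS = tan(2) + tan(2) = 2·tan(2) ≈ -4.37

Since LHS ≠ RHS, this pair disproves the claim, and no lexicographically smaller pair (x ≤ y, integers ≥ 2) does.

For instance (2, 9) is also a counterexample (LHS = tan(11) ≈ -226, RHS = tan(2) + tan(9) ≈ -2.637), but it's lexicographically larger.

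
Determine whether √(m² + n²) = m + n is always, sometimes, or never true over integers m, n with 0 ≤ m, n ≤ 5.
It holds at (m, n) = (0, 5) (both sides equal 5), but fails at (m, n) = (5, 5) (LHS = 5·√(2) ≈ 7.071, RHS = 10).

Answer: Sometimes true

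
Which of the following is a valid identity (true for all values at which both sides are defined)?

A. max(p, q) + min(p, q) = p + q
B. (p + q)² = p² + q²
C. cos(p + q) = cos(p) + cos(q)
A: holds — e.g. at (0, 1), both sides equal 1.
B: fails at (3, 3) — LHS = 36, RHS = 18.
C: fails at (4, 4) — LHS = cos(8) ≈ -0.1455, RHS = 2·cos(4) ≈ -1.307.

Answer: A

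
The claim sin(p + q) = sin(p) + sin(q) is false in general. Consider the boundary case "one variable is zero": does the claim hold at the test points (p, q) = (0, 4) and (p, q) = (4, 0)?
Yes, holds at both test points

At (0, 4): LHS = sin(4) ≈ -0.7568, RHS = sin(4) ≈ -0.7568 → equal
At (4, 0): LHS = sin(4) ≈ -0.7568, RHS = sin(4) ≈ -0.7568 → equal

So the claim does hold at both of these boundary points, even though it is not an identity.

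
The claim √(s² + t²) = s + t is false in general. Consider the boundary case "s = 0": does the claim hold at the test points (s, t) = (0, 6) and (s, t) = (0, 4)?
Yes, holds at both test points

At (0, 6): LHS = 6, RHS = 6 → equal
At (0, 4): LHS = 4, RHS = 4 → equal

So the claim does hold at both of these boundary points, even though it is not an identity.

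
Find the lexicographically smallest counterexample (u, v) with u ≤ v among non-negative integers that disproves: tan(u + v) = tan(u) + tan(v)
(u, v) = (1, 1)

At (0, 1): both sides equal tan(1) ≈ 1.557, so it holds there.
At (0, 3): both sides equal tan(3) ≈ -0.1425, so it holds there.

Substituting (1, 1) into the claim:
LHS = tan(1 + 1) = tan(2) ≈ -2.185
RHS = tan(1) + tan(1) = 2·tan(1) ≈ 3.115

Since LHS ≠ RHS, this pair disproves the claim, and no lexicographically smaller pair (u ≤ v, non-negative integers) does.

For instance (3, 6) is also a counterexample (LHS = tan(9) ≈ -0.4523, RHS = tan(6) + tan(3) ≈ -0.4336), but it's lexicographically larger.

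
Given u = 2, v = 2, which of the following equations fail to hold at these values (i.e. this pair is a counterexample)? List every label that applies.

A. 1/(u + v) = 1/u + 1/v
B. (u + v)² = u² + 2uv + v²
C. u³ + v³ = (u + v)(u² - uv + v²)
Evaluating each claim at the given values:
A. LHS = 1/4, RHS = 1 → fails here (LHS ≠ RHS)
B. LHS = 16, RHS = 16 → holds here (LHS = RHS)
C. LHS = 16, RHS = 16 → holds here (LHS = RHS)

Answer: A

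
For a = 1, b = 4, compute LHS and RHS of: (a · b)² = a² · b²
LHS = (1 · 4)² = 16
RHS = 1² · 4² = 16

LHS = RHS: the two sides agree.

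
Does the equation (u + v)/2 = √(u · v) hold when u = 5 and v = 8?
Fails

Substituting u = 5, v = 8:

LHS = (5 + 8)/2 = 13/2
RHS = √(5 · 8) = 2·√(10) ≈ 6.325

LHS ≠ RHS, so the equation does not hold at this point.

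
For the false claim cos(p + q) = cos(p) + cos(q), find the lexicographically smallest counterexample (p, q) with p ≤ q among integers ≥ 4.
(p, q) = (4, 4)

Substituting (4, 4) into the claim:
LHS = cos(4 + 4) = cos(8) ≈ -0.1455
RHS = cos(4) + cos(4) = 2·cos(4) ≈ -1.307

Since LHS ≠ RHS, this pair disproves the claim, and no lexicographically smaller pair (p ≤ q, integers ≥ 4) does.

For instance (8, 9) is also a counterexample (LHS = cos(17) ≈ -0.2752, RHS = cos(9) + cos(8) ≈ -1.057), but it's lexicographically larger.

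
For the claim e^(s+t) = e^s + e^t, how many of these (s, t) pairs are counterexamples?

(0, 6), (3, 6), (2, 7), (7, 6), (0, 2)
5

Testing each pair:
(0, 6): LHS = e^6 ≈ 403.4, RHS = 1 + e^6 ≈ 404.4 → counterexample
(3, 6): LHS = e^9 ≈ 8103, RHS = e^3 + e^6 ≈ 423.5 → counterexample
(2, 7): LHS = e^9 ≈ 8103, RHS = e^2 + e^7 ≈ 1104 → counterexample
(7, 6): LHS = e^13 ≈ 442413.4, RHS = e^6 + e^7 ≈ 1500 → counterexample
(0, 2): LHS = e^2 ≈ 7.389, RHS = 1 + e^2 ≈ 8.389 → counterexample

That makes 5 counterexamples.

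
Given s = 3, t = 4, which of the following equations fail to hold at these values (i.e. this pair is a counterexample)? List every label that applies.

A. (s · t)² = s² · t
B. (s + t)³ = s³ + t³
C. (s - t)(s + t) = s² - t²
A, B

Evaluating each claim at the given values:
A. LHS = 144, RHS = 36 → fails here (LHS ≠ RHS)
B. LHS = 343, RHS = 91 → fails here (LHS ≠ RHS)
C. LHS = -7, RHS = -7 → holds here (LHS = RHS)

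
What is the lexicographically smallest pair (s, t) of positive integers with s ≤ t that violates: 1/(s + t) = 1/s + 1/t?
(s, t) = (1, 1)

Substituting (1, 1) into the claim:
LHS = 1/(1 + 1) = 1/2
RHS = 1/1 + 1/1 = 2

Since LHS ≠ RHS, this pair disproves the claim, and no lexicographically smaller pair (s ≤ t, positive integers) does.

For instance (3, 3) is also a counterexample (LHS = 1/6, RHS = 2/3), but it's lexicographically larger.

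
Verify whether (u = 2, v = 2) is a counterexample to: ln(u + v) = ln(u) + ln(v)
Substituting u = 2, v = 2:
LHS = ln(2 + 2) = ln(4) ≈ 1.386
RHS = ln(2) + ln(2) = 2·ln(2) ≈ 1.386

The sides agree, so this pair does not disprove the claim.

Answer: No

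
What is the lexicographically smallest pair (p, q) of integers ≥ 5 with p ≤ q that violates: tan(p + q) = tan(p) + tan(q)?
Substituting (5, 5) into the claim:
LHS = tan(5 + 5) = tan(10) ≈ 0.6484
RHS = tan(5) + tan(5) = 2·tan(5) ≈ -6.761

Since LHS ≠ RHS, this pair disproves the claim, and no lexicographically smaller pair (p ≤ q, integers ≥ 5) does.

For instance (8, 10) is also a counterexample (LHS = tan(18) ≈ -1.137, RHS = tan(8) + tan(10) ≈ -6.151), but it's lexicographically larger.

Answer: (p, q) = (5, 5)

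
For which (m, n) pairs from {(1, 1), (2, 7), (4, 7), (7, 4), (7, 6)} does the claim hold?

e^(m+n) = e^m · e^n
Testing each pair:
(1, 1): LHS = e^2 ≈ 7.389, RHS = e^2 ≈ 7.389 → holds
(2, 7): LHS = e^9 ≈ 8103, RHS = e^9 ≈ 8103 → holds
(4, 7): LHS = e^11 ≈ 59874.1, RHS = e^11 ≈ 59874.1 → holds
(7, 4): LHS = e^11 ≈ 59874.1, RHS = e^11 ≈ 59874.1 → holds
(7, 6): LHS = e^13 ≈ 442413.4, RHS = e^13 ≈ 442413.4 → holds

Every pair satisfies the claim.

Answer: All pairs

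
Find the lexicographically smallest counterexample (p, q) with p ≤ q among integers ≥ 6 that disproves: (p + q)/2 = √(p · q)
(p, q) = (6, 7)

Substituting (6, 7) into the claim:
LHS = (6 + 7)/2 = 13/2
RHS = √(6 · 7) = √(42) ≈ 6.481

Since LHS ≠ RHS, this pair disproves the claim, and no lexicographically smaller pair (p ≤ q, integers ≥ 6) does.

For instance (7, 11) is also a counterexample (LHS = 9, RHS = √(77) ≈ 8.775), but it's lexicographically larger.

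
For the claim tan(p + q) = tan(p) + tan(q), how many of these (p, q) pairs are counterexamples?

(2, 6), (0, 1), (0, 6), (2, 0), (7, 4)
Testing each pair:
(2, 6): LHS = tan(8) ≈ -6.8, RHS = tan(2) + tan(6) ≈ -2.476 → counterexample
(0, 1): LHS = tan(1) ≈ 1.557, RHS = tan(1) ≈ 1.557 → satisfies claim
(0, 6): LHS = tan(6) ≈ -0.291, RHS = tan(6) ≈ -0.291 → satisfies claim
(2, 0): LHS = tan(2) ≈ -2.185, RHS = tan(2) ≈ -2.185 → satisfies claim
(7, 4): LHS = tan(11) ≈ -226, RHS = tan(7) + tan(4) ≈ 2.029 → counterexample

That makes 2 counterexamples.

Answer: 2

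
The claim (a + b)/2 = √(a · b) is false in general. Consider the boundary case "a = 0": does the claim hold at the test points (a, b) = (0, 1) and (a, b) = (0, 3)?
No, fails at both test points

At (0, 1): LHS = 1/2 ≠ RHS = 0
At (0, 3): LHS = 3/2 ≠ RHS = 0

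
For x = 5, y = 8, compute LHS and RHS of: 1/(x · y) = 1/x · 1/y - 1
LHS = 1/(5 · 8) = 1/40
RHS = 1/5 · 1/8 - 1 = -39/40

LHS ≠ RHS, so the equation does not hold here.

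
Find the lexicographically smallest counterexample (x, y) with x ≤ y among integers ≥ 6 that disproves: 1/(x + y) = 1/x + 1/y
Substituting (6, 6) into the claim:
LHS = 1/(6 + 6) = 1/12
RHS = 1/6 + 1/6 = 1/3

Since LHS ≠ RHS, this pair disproves the claim, and no lexicographically smaller pair (x ≤ y, integers ≥ 6) does.

For instance (8, 8) is also a counterexample (LHS = 1/16, RHS = 1/4), but it's lexicographically larger.

Answer: (x, y) = (6, 6)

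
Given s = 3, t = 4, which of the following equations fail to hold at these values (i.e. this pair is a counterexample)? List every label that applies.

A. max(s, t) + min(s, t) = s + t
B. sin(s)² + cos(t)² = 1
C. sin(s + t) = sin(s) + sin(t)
B, C

Evaluating each claim at the given values:
A. LHS = 7, RHS = 7 → holds here (LHS = RHS)
B. LHS = sin(3)² + cos(4)² ≈ 0.4472, RHS = 1 → fails here (LHS ≠ RHS)
C. LHS = sin(7) ≈ 0.657, RHS = sin(4) + sin(3) ≈ -0.6157 → fails here (LHS ≠ RHS)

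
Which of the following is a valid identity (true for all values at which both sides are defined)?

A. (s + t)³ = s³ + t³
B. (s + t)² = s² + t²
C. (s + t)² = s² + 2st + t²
A: fails at (3, 3) — LHS = 216, RHS = 54.
B: fails at (5, 5) — LHS = 100, RHS = 50.
C: holds — e.g. at (3, 4), both sides equal 49.

Answer: C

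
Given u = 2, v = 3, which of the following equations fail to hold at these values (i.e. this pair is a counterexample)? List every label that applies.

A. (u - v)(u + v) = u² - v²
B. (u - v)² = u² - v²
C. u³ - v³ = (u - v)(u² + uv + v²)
Evaluating each claim at the given values:
A. LHS = -5, RHS = -5 → holds here (LHS = RHS)
B. LHS = 1, RHS = -5 → fails here (LHS ≠ RHS)
C. LHS = -19, RHS = -19 → holds here (LHS = RHS)

Answer: B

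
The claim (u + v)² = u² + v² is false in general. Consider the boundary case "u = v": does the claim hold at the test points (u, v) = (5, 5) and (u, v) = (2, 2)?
At (5, 5): LHS = 100 ≠ RHS = 50
At (2, 2): LHS = 16 ≠ RHS = 8

Answer: No, fails at both test points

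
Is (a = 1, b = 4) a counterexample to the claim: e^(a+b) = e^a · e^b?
No

Substituting a = 1, b = 4:
LHS = e^(1+4) = e^5 ≈ 148.4
RHS = e^1 · e^4 = e^5 ≈ 148.4

The sides agree, so this pair does not disprove the claim.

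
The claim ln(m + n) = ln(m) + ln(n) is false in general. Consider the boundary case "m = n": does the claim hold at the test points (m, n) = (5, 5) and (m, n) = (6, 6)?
At (5, 5): LHS = ln(10) ≈ 2.303 ≠ RHS = 2·ln(5) ≈ 3.219
At (6, 6): LHS = ln(12) ≈ 2.485 ≠ RHS = 2·ln(6) ≈ 3.584

Answer: No, fails at both test points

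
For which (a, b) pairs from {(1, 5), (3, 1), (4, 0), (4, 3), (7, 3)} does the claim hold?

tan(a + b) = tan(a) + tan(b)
Testing each pair:
(1, 5): LHS = tan(6) ≈ -0.291, RHS = tan(5) + tan(1) ≈ -1.823 → fails
(3, 1): LHS = tan(4) ≈ 1.158, RHS = tan(3) + tan(1) ≈ 1.415 → fails
(4, 0): LHS = tan(4) ≈ 1.158, RHS = tan(4) ≈ 1.158 → holds
(4, 3): LHS = tan(7) ≈ 0.8714, RHS = tan(3) + tan(4) ≈ 1.015 → fails
(7, 3): LHS = tan(10) ≈ 0.6484, RHS = tan(3) + tan(7) ≈ 0.7289 → fails

1 of 5 pairs satisfies the claim.

Answer: (4, 0)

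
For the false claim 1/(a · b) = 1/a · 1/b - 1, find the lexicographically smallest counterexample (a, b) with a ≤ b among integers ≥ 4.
Substituting (4, 4) into the claim:
LHS = 1/(4 · 4) = 1/16
RHS = 1/4 · 1/4 - 1 = -15/16

Since LHS ≠ RHS, this pair disproves the claim, and no lexicographically smaller pair (a ≤ b, integers ≥ 4) does.

For instance (4, 11) is also a counterexample (LHS = 1/44, RHS = -43/44), but it's lexicographically larger.

Answer: (a, b) = (4, 4)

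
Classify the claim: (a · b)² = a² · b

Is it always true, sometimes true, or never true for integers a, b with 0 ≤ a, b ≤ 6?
It holds at (a, b) = (0, 5) (both sides equal 0), but fails at (a, b) = (6, 6) (LHS = 1296, RHS = 216).

Answer: Sometimes true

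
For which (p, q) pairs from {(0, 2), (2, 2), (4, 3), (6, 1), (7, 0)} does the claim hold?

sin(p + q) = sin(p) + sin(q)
(0, 2), (7, 0)

Testing each pair:
(0, 2): LHS = sin(2) ≈ 0.9093, RHS = sin(2) ≈ 0.9093 → holds
(2, 2): LHS = sin(4) ≈ -0.7568, RHS = 2·sin(2) ≈ 1.819 → fails
(4, 3): LHS = sin(7) ≈ 0.657, RHS = sin(4) + sin(3) ≈ -0.6157 → fails
(6, 1): LHS = sin(7) ≈ 0.657, RHS = sin(6) + sin(1) ≈ 0.5621 → fails
(7, 0): LHS = sin(7) ≈ 0.657, RHS = sin(7) ≈ 0.657 → holds

2 of 5 pairs satisfy the claim.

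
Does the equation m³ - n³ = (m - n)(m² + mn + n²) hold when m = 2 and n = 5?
Substituting m = 2, n = 5:

LHS = 2³ - 5³ = -117
RHS = (2 - 5)(2² + 2·5 + 5²) = -117

LHS = RHS, so the equation holds at this point.

Answer: Holds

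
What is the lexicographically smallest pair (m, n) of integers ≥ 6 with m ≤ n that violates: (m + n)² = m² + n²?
(m, n) = (6, 6)

Substituting (6, 6) into the claim:
LHS = (6 + 6)² = 144
RHS = 6² + 6² = 72

Since LHS ≠ RHS, this pair disproves the claim, and no lexicographically smaller pair (m ≤ n, integers ≥ 6) does.

For instance (7, 9) is also a counterexample (LHS = 256, RHS = 130), but it's lexicographically larger.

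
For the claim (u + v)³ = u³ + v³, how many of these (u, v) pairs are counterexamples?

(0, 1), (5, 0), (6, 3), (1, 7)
Testing each pair:
(0, 1): LHS = 1, RHS = 1 → satisfies claim
(5, 0): LHS = 125, RHS = 125 → satisfies claim
(6, 3): LHS = 729, RHS = 243 → counterexample
(1, 7): LHS = 512, RHS = 344 → counterexample

That makes 2 counterexamples.

Answer: 2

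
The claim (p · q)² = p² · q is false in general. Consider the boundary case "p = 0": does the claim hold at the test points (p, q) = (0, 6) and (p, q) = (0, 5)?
Yes, holds at both test points

At (0, 6): LHS = 0, RHS = 0 → equal
At (0, 5): LHS = 0, RHS = 0 → equal

So the claim does hold at both of these boundary points, even though it is not an identity.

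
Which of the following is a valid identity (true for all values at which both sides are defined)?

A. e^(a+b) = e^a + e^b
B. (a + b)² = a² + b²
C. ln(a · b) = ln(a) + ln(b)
C

A: fails at (1, 3) — LHS = e^4 ≈ 54.6, RHS = e + e^3 ≈ 22.8.
B: fails at (2, 3) — LHS = 25, RHS = 13.
C: holds — e.g. at (4, 5), both sides equal ln(20) ≈ 2.996.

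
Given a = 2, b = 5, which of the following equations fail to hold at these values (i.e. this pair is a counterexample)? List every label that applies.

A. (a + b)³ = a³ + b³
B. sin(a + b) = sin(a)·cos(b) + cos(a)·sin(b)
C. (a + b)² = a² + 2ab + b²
Evaluating each claim at the given values:
A. LHS = 343, RHS = 133 → fails here (LHS ≠ RHS)
B. LHS = sin(7) ≈ 0.657, RHS = sin(2)·cos(5) + sin(5)·cos(2) ≈ 0.657 → holds here (LHS = RHS)
C. LHS = 49, RHS = 49 → holds here (LHS = RHS)

Answer: A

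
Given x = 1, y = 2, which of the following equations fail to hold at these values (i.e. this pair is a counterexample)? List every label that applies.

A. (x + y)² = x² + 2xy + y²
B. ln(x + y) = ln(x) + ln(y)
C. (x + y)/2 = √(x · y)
B, C

Evaluating each claim at the given values:
A. LHS = 9, RHS = 9 → holds here (LHS = RHS)
B. LHS = ln(3) ≈ 1.099, RHS = ln(2) ≈ 0.6931 → fails here (LHS ≠ RHS)
C. LHS = 3/2, RHS = √(2) ≈ 1.414 → fails here (LHS ≠ RHS)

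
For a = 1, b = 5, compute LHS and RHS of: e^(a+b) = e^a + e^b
LHS = e^(1+5) = e^6 ≈ 403.4
RHS = e^1 + e^5 = e + e^5 ≈ 151.1

LHS ≠ RHS (they differ by about 252.3), so the equation does not hold here.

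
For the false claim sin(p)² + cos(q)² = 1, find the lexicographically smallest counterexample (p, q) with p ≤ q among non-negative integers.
Substituting (0, 1) into the claim:
LHS = sin(0)² + cos(1)² = cos(1)² ≈ 0.2919
RHS = 1

Since LHS ≠ RHS, this pair disproves the claim, and no lexicographically smaller pair (p ≤ q, non-negative integers) does.

For instance (1, 5) is also a counterexample (LHS = cos(5)² + sin(1)² ≈ 0.7885, RHS = 1), but it's lexicographically larger.

Answer: (p, q) = (0, 1)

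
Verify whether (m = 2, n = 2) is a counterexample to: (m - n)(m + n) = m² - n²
No

Substituting m = 2, n = 2:
LHS = (2 - 2)(2 + 2) = 0
RHS = 2² - 2² = 0

The sides agree, so this pair does not disprove the claim.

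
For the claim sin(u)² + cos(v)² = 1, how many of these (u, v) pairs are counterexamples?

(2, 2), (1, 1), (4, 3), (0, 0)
Testing each pair:
(2, 2): LHS = cos(2)² + sin(2)² = 1, RHS = 1 → satisfies claim
(1, 1): LHS = cos(1)² + sin(1)² = 1, RHS = 1 → satisfies claim
(4, 3): LHS = sin(4)² + cos(3)² ≈ 1.553, RHS = 1 → counterexample
(0, 0): LHS = 1, RHS = 1 → satisfies claim

That makes 1 counterexample.

Answer: 1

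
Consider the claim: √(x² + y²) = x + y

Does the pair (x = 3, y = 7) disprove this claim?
Substituting x = 3, y = 7:
LHS = √(3² + 7²) = √(58) ≈ 7.616
RHS = 3 + 7 = 10

Since LHS ≠ RHS, this pair disproves the claim.

Answer: Yes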